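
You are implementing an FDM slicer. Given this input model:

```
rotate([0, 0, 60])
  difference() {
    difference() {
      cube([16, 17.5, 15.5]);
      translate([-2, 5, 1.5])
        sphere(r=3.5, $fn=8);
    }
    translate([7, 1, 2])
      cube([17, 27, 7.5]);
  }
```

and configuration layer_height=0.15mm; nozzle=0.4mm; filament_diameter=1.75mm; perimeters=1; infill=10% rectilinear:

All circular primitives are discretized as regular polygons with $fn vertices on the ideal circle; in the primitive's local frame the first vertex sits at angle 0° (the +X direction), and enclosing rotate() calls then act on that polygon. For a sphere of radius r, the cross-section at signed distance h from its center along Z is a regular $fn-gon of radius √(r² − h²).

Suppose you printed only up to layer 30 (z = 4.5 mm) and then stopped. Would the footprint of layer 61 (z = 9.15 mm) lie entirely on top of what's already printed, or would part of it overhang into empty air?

Compare the two slices. At z = 4.5: the cube (footprint 16×17.5) is included at this height (area 280.00 mm²); the r=3.5 sphere at (-2, 5) contributes a regular 8-gon of circumradius √(3.5²−3²) = 1.803 (area = (8/2)·1.803²·sin(360°/8) = 9.19 mm²); After the difference (first − rest): starting from the 16×17.5 cube (280.00 mm²), the r=3.5 sphere at (-2, 5) misses the remaining region (no effect) — area = 280.00 mm²; the cube at (7, 1) (footprint 17×27) is included at this height (area 459.00 mm²); After the difference (first − rest): starting from the result so far (280.00 mm²), the 17×27 cube at (7, 1) partially overlaps it — only the 148.50 mm² overlap (of its 459.00 mm²) is removed, clipping the outline — area = 131.50 mm²; (rotated 60° about Z; rotation is an isometry so areas/perimeters/island counts are preserved). At z = 9.15: the cube (footprint 16×17.5) is included at this height (area 280.00 mm²); the sphere at (-2, 5) is absent (|z−center|=7.650 > r=3.5); Subtracting the remaining from the first: none of the subtracted shapes is present at this height, so the 16×17.5 cube is unchanged — area = 280.00 mm²; the 17×27 cube at (7, 1) contributes its full rectangle (area 459.00 mm²); Taking the first minus the rest: starting from the result so far (280.00 mm²), the 17×27 cube at (7, 1) partially overlaps it — only the 148.50 mm² overlap (of its 459.00 mm²) is removed, clipping the outline — area = 131.50 mm²; (whole slice rotated 60° about Z — lengths, areas and connectivity unchanged). Checking containment: the cross-section at z = 9.15 is a subset of the cross-section at z = 4.5.

entirely on top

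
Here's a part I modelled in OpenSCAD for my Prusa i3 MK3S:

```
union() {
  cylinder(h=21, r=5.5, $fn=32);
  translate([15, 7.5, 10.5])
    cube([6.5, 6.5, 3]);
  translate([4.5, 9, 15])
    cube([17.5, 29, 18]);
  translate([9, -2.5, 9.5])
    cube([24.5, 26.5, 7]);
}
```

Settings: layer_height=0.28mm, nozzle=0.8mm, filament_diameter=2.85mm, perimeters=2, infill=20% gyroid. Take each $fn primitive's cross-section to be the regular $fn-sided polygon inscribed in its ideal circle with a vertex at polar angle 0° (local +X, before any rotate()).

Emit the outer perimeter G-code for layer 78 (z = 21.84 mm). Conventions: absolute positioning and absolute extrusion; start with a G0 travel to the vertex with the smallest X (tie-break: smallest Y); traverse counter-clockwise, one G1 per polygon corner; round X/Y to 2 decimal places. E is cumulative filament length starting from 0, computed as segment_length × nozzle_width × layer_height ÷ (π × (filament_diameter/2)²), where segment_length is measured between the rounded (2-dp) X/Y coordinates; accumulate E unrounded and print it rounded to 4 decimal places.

At z = 21.84 mm: the cylinder is absent (z outside [0, 21]); the cube at (15, 7.5) is not intersected at this z (z outside [10.5, 13.5]); the 17.5×29 cube at (4.5, 9) contributes its full rectangle; the cube at (9, -2.5) is not intersected at this z (z outside [9.5, 16.5]); Merging all regions: only the 17.5×29 cube at (4.5, 9) is present, so the union is just that shape — 1 connected region. The outline is a single polygon with 4 vertices. Extrusion per mm of travel: 0.8 × 0.28 / (π × 1.425²) = 0.035113. Accumulating E over each segment gives final E = 3.2655.

G0 X4.50 Y9.00 Z21.84
G1 X22.00 Y9.00 E0.6145
G1 X22.00 Y38.00 E1.6328
G1 X4.50 Y38.00 E2.2472
G1 X4.50 Y9.00 E3.2655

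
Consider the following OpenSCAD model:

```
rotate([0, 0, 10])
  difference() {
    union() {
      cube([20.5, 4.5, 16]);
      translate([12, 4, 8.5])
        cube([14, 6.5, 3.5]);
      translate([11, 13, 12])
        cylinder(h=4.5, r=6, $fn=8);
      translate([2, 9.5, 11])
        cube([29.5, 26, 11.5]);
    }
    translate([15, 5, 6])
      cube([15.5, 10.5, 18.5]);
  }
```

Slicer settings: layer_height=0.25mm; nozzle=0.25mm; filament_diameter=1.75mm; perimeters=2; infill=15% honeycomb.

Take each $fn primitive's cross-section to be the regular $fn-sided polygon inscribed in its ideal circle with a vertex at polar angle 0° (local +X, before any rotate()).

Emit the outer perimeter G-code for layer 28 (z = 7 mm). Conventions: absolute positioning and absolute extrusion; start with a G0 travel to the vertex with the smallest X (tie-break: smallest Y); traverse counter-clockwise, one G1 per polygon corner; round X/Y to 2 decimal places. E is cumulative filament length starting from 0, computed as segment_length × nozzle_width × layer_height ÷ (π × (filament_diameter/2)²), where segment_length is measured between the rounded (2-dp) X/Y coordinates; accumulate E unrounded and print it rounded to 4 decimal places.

G0 X-0.78 Y4.43 Z7.00
G1 X0.00 Y0.00 E0.1169
G1 X20.19 Y3.56 E0.6496
G1 X19.41 Y7.99 E0.7665
G1 X-0.78 Y4.43 E1.2992

At z = 7 mm: the 20.5×4.5 cube contributes its full rectangle; the cube at (12, 4) is absent (z outside [8.5, 12]); the cylinder at (11, 13) is absent (z outside [12, 16.5]); the cube at (2, 9.5) is absent (z outside [11, 22.5]); Taking the union: only the 20.5×4.5 cube is present, so the union is just that shape — 1 connected region; the 15.5×10.5 cube at (15, 5) contributes its full rectangle; Taking the first minus the rest: starting from that combined region, the 15.5×10.5 cube at (15, 5) misses the remaining region (no effect) — 1 connected region; (whole slice rotated 10° about Z — lengths, areas and connectivity unchanged). The outline is a single polygon with 4 vertices. Extrusion per mm of travel: 0.25 × 0.25 / (π × 0.875²) = 0.025984. Accumulating E over each segment gives final E = 1.2992.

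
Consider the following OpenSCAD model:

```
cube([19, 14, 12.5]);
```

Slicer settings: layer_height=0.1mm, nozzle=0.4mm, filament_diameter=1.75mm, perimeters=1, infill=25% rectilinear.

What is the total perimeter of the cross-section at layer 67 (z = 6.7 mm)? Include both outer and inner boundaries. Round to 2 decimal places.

66.00 mm

At z = 6.7 mm: the cube (footprint 19×14) is included at this height (perimeter 66.00 mm). Overall, the cross-section is a single solid region. Total boundary length (outer) = 66.00 mm.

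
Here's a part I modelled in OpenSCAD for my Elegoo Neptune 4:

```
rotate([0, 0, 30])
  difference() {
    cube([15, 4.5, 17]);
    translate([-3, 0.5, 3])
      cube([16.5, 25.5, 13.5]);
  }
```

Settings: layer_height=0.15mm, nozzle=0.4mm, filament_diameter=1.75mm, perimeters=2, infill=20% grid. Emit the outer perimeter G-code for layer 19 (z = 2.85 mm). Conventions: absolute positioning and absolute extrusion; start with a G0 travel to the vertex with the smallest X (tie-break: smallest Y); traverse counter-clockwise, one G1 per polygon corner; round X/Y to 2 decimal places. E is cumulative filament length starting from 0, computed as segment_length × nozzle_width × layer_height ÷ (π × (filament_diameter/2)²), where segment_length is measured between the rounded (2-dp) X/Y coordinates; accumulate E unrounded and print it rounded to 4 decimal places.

At z = 2.85 mm: the cube is present — its section is the full 15×4.5 rectangle; the cube at (-3, 0.5) is absent (z outside [3, 16.5]); After the difference (first − rest): none of the subtracted shapes is present at this height, so the 15×4.5 cube is unchanged — 1 connected region; (rotated 30° about Z; rotation is an isometry so areas/perimeters/island counts are preserved). The outline is a single polygon with 4 vertices. Extrusion per mm of travel: 0.4 × 0.15 / (π × 0.875²) = 0.024945. Accumulating E over each segment gives final E = 0.9730.

G0 X-2.25 Y3.90 Z2.85
G1 X0.00 Y0.00 E0.1123
G1 X12.99 Y7.50 E0.4865
G1 X10.74 Y11.40 E0.5988
G1 X-2.25 Y3.90 E0.9730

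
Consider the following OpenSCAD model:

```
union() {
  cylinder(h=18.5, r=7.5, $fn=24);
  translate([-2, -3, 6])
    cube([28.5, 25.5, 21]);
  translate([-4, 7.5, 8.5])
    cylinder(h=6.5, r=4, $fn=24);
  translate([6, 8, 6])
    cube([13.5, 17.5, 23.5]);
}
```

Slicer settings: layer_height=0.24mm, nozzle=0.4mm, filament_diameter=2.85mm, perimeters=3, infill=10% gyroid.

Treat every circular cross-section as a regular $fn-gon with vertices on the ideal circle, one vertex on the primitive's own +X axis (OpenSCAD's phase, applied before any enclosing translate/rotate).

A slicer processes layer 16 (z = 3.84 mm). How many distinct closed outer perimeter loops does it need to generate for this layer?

1

At z = 3.84 mm: the cylinder: section is a regular 24-gon, circumradius r=7.5; the cube at (-2, -3) does not reach this height (z outside [6, 27]); the cylinder at (-4, 7.5) does not reach this height (z outside [8.5, 15]); the cube at (6, 8) is not intersected at this z (z outside [6, 29.5]); Combining (union): only the r=7.5 cylinder is present, so the union is just that shape — 1 connected region. The result has 1 disconnected region.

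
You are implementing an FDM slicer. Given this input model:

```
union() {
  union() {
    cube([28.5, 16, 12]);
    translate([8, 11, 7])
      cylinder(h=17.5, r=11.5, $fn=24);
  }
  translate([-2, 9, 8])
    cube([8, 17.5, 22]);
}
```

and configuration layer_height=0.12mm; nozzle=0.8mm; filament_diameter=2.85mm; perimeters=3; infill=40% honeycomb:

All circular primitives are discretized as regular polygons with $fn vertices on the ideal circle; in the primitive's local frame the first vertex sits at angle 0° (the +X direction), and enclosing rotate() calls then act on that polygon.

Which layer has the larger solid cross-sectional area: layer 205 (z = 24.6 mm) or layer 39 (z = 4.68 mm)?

Layer 205 (z = 24.6): the cube is not intersected at this z (z outside [0, 12]); the cylinder at (8, 11) is not intersected at this z (z outside [7, 24.5]); Taking the union: nothing is present at this height; the 8×17.5 cube at (-2, 9) contributes its full rectangle (area 140.00 mm²); Combining (union): only the 8×17.5 cube at (-2, 9) is present, so the union is just that shape — area = 140.00 mm². So its area = 140.00 mm². Layer 39 (z = 4.68): the cube is present — its section is the full 28.5×16 rectangle (area 456.00 mm²); the cylinder at (8, 11) does not reach this height (z outside [7, 24.5]); Merging all regions: only the 28.5×16 cube is present, so the union is just that shape — area = 456.00 mm²; the cube at (-2, 9) is not intersected at this z (z outside [8, 30]); Merging all regions: only that combined region is present, so the union is just that shape — area = 456.00 mm². So its area = 456.00 mm². Layer 39 is larger (456.00 vs 140.00 mm²).

layer 39 (z = 4.68 mm)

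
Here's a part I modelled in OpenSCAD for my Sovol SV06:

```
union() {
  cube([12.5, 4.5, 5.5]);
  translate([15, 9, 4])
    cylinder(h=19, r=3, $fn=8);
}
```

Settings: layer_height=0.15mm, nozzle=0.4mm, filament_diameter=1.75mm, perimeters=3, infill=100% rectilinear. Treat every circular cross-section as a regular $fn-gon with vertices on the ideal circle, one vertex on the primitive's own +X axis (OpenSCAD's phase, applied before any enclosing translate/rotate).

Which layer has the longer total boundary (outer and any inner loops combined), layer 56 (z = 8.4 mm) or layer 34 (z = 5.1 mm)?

Layer 56 (z = 8.4): the cube is not intersected at this z (z outside [0, 5.5]); the cylinder at (15, 9): section is a regular 8-gon, circumradius r=3 (perimeter = 2·8·3.000·sin(180°/8) = 18.37 mm); Combining (union): only the r=3 cylinder at (15, 9) is present, so the union is just that shape — boundary = 18.37 mm. So its perimeter = 18.37 mm. Layer 34 (z = 5.1): the 12.5×4.5 cube contributes its full rectangle (perimeter 34.00 mm); the cylinder at (15, 9): section is a regular 8-gon, circumradius r=3 (perimeter = 2·8·3.000·sin(180°/8) = 18.37 mm); Taking the union: the 2 present regions are separate (no shared area or edge), so areas and boundary lengths simply add and each stays a separate island — boundary = 52.37 mm. So its perimeter = 52.37 mm. Layer 34 is larger (52.37 vs 18.37 mm).

layer 34 (z = 5.1 mm)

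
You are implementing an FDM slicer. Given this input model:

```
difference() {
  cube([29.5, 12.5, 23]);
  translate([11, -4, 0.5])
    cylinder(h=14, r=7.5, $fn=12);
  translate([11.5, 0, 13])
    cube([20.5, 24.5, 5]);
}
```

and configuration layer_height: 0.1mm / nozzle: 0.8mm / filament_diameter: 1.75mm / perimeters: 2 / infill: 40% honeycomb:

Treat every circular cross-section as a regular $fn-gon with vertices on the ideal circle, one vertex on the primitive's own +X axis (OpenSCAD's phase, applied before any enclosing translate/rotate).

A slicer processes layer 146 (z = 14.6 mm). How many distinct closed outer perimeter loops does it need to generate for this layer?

1

At z = 14.6 mm: the 29.5×12.5 cube contributes its full rectangle; the cylinder at (11, -4) does not reach this height (z outside [0.5, 14.5]); the 20.5×24.5 cube at (11.5, 0) contributes its full rectangle; Taking the first minus the rest: starting from the 29.5×12.5 cube, the 20.5×24.5 cube at (11.5, 0) partially overlaps it — only the 225.00 mm² overlap (of its 502.25 mm²) is removed, clipping the outline — 1 connected region. The result has 1 disconnected region.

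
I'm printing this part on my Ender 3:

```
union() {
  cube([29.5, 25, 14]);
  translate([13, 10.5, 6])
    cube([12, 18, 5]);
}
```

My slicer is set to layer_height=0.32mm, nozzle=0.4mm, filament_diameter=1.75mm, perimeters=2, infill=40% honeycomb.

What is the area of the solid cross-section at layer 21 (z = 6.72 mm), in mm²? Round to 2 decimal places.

779.50 mm²

At z = 6.72 mm: the cube (footprint 29.5×25) is included at this height (area 737.50 mm²); the 12×18 cube at (13, 10.5) contributes its full rectangle (area 216.00 mm²); Combining (union): the regions partially overlap — summed areas 953.50 mm² minus the doubly-counted overlap 174.00 mm² gives 779.50 mm² — area = 779.50 mm². Overall, the cross-section is a single solid region. Net area = 779.50 mm².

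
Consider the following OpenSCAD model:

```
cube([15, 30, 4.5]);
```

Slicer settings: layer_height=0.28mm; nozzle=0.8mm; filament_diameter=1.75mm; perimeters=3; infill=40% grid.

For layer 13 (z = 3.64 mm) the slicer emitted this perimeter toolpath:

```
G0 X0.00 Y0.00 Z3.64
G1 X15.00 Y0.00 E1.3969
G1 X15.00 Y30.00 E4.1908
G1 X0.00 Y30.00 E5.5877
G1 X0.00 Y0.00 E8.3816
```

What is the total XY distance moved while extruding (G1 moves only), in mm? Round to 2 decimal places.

Sum the Euclidean lengths of each G1 segment: total = 90.00 mm.

90.00 mm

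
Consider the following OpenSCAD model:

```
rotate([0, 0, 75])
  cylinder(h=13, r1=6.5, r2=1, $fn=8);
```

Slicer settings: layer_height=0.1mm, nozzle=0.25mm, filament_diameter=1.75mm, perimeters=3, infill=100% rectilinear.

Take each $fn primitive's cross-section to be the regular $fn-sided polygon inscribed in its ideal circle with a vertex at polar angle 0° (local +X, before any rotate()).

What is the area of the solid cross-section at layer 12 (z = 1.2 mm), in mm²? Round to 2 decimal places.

At z = 1.2 mm: the cone contributes a regular 8-gon of circumradius 5.992 (interpolated between r1=6.5 and r2=1 at t=0.092) (area = (8/2)·5.992²·sin(360°/8) = 101.56 mm²); (whole slice rotated 75° about Z — lengths, areas and connectivity unchanged). Overall, the cross-section is a single solid region. Net area = 101.56 mm².

101.56 mm²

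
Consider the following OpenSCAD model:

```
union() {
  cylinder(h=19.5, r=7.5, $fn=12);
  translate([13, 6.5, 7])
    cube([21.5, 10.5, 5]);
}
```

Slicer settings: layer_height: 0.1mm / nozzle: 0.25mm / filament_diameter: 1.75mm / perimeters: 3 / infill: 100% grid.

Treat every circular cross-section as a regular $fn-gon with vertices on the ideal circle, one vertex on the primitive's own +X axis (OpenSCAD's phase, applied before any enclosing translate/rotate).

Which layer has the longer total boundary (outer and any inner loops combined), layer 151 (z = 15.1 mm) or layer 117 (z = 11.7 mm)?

layer 117 (z = 11.7 mm)

Layer 151 (z = 15.1): the cylinder: section is a regular 12-gon, circumradius r=7.5 (perimeter = 2·12·7.500·sin(180°/12) = 46.59 mm); the cube at (13, 6.5) is absent (z outside [7, 12]); Taking the union: only the r=7.5 cylinder is present, so the union is just that shape — boundary = 46.59 mm. So its perimeter = 46.59 mm. Layer 117 (z = 11.7): the r=7.5 cylinder contributes a regular 12-gon of circumradius 7.5 (perimeter = 2·12·7.500·sin(180°/12) = 46.59 mm); the 21.5×10.5 cube at (13, 6.5) contributes its full rectangle (perimeter 64.00 mm); Merging all regions: the 2 present regions are separate (no shared area or edge), so areas and boundary lengths simply add and each stays a separate island — boundary = 110.59 mm. So its perimeter = 110.59 mm. Layer 117 is larger (110.59 vs 46.59 mm).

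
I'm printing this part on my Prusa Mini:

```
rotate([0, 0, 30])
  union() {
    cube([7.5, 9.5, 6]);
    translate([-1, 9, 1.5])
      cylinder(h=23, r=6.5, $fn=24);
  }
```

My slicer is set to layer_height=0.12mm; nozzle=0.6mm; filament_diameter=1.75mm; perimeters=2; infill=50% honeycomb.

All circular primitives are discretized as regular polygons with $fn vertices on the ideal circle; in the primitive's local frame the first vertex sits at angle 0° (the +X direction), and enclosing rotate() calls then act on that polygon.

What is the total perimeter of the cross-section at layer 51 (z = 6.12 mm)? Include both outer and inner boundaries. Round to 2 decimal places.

40.72 mm

At z = 6.12 mm: the cube is not intersected at this z (z outside [0, 6]); the cylinder at (-1, 9): section is a regular 24-gon, circumradius r=6.5 (perimeter = 2·24·6.500·sin(180°/24) = 40.72 mm); Merging all regions: only the r=6.5 cylinder at (-1, 9) is present, so the union is just that shape — boundary = 40.72 mm; (whole slice rotated 30° about Z — lengths, areas and connectivity unchanged). Overall, the cross-section is a single solid region. Total boundary length (outer) = 40.72 mm.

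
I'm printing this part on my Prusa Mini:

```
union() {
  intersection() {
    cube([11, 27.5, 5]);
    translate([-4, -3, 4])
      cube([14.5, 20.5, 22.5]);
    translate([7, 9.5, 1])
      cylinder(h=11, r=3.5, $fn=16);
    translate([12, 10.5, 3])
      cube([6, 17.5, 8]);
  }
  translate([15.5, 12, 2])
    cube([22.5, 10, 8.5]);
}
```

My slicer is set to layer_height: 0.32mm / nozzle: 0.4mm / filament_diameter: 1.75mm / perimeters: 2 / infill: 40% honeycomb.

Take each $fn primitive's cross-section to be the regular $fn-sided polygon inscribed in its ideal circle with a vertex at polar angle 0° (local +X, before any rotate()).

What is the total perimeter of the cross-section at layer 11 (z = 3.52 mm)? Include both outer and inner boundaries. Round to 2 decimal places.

65.00 mm

At z = 3.52 mm: the cube is present — its section is the full 11×27.5 rectangle (perimeter 77.00 mm); the cube at (-4, -3) does not reach this height (z outside [4, 26.5]); the r=3.5 cylinder at (7, 9.5) contributes a regular 16-gon of circumradius 3.5 (perimeter = 2·16·3.500·sin(180°/16) = 21.85 mm); the 6×17.5 cube at (12, 10.5) contributes its full rectangle (perimeter 47.00 mm); Taking the intersection: at least one operand is absent at this height, so nothing remains; the cube at (15.5, 12) (footprint 22.5×10) is included at this height (perimeter 65.00 mm); Taking the union: only the 22.5×10 cube at (15.5, 12) is present, so the union is just that shape — boundary = 65.00 mm. Overall, the cross-section is a single solid region. Total boundary length (outer) = 65.00 mm.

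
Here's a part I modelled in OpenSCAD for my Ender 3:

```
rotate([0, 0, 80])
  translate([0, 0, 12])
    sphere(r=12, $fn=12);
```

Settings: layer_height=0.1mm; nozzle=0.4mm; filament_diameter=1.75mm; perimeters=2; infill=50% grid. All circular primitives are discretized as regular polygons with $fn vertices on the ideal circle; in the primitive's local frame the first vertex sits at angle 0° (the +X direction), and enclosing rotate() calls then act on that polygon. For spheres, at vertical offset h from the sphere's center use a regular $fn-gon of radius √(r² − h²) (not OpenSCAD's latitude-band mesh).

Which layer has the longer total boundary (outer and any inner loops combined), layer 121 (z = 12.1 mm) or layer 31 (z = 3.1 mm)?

layer 121 (z = 12.1 mm)

Layer 121 (z = 12.1): the r=12 sphere slices to a regular 12-gon of circumradius 12.000 (√(r²−h²) with h=0.1 from center) (perimeter = 2·12·12.000·sin(180°/12) = 74.54 mm); (rotated 80° about Z; rotation is an isometry so areas/perimeters/island counts are preserved). So its perimeter = 74.54 mm. Layer 31 (z = 3.1): the r=12 sphere contributes a regular 12-gon of circumradius √(12²−8.9²) = 8.049 (perimeter = 2·12·8.049·sin(180°/12) = 50.00 mm); (rotated 80° about Z; rotation is an isometry so areas/perimeters/island counts are preserved). So its perimeter = 50.00 mm. Layer 121 is larger (74.54 vs 50.00 mm).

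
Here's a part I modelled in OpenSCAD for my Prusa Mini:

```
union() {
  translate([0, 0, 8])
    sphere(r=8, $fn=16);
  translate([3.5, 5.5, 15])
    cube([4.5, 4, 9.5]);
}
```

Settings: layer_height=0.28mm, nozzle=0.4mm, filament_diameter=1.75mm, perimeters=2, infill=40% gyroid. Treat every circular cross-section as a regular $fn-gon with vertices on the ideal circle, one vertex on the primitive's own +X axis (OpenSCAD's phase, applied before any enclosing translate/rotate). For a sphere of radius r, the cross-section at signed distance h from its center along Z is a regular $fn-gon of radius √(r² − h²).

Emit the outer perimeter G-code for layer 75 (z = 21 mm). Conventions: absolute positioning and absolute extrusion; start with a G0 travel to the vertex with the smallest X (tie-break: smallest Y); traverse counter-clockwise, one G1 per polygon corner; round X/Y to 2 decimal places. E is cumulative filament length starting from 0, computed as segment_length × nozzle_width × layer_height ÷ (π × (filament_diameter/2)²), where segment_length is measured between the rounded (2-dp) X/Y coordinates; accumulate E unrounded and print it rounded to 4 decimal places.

At z = 21 mm: the sphere is absent (|z−center|=13.000 > r=8); the 4.5×4 cube at (3.5, 5.5) contributes its full rectangle; Merging all regions: only the 4.5×4 cube at (3.5, 5.5) is present, so the union is just that shape — 1 connected region. The outline is a single polygon with 4 vertices. Extrusion per mm of travel: 0.4 × 0.28 / (π × 0.875²) = 0.046564. Accumulating E over each segment gives final E = 0.7916.

G0 X3.50 Y5.50 Z21.00
G1 X8.00 Y5.50 E0.2095
G1 X8.00 Y9.50 E0.3958
G1 X3.50 Y9.50 E0.6053
G1 X3.50 Y5.50 E0.7916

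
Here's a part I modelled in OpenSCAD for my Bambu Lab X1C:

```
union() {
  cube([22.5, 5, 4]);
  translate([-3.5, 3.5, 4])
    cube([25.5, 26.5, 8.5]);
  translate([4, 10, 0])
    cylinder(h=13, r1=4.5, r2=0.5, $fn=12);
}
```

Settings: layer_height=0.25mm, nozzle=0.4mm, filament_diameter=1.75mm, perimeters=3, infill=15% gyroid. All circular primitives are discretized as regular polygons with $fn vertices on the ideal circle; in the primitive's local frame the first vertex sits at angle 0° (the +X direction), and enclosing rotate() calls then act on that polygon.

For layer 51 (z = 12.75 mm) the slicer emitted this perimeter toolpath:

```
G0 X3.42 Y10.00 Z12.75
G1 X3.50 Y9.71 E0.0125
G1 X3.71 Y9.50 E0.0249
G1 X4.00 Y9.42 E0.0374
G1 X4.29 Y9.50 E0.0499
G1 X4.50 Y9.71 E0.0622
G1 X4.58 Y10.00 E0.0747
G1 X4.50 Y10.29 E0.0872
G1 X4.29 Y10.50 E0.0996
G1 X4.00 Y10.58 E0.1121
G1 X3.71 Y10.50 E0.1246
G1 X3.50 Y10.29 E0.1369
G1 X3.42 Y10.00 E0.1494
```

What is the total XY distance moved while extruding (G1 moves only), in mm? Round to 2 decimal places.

Sum the Euclidean lengths of each G1 segment: total = 3.59 mm.

3.59 mm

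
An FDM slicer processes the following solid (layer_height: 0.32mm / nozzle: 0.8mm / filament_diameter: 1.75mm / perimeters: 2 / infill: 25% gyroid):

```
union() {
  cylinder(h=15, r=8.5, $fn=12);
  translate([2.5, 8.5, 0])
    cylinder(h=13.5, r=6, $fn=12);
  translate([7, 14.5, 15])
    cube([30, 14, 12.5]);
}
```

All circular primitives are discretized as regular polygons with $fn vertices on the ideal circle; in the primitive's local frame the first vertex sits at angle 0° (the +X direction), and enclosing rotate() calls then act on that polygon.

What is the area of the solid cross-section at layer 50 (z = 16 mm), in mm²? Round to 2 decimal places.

420.00 mm²

At z = 16 mm: the cylinder does not reach this height (z outside [0, 15]); the cylinder at (2.5, 8.5) is absent (z outside [0, 13.5]); the 30×14 cube at (7, 14.5) contributes its full rectangle (area 420.00 mm²); Combining (union): only the 30×14 cube at (7, 14.5) is present, so the union is just that shape — area = 420.00 mm². Overall, the cross-section is a single solid region. Net area = 420.00 mm².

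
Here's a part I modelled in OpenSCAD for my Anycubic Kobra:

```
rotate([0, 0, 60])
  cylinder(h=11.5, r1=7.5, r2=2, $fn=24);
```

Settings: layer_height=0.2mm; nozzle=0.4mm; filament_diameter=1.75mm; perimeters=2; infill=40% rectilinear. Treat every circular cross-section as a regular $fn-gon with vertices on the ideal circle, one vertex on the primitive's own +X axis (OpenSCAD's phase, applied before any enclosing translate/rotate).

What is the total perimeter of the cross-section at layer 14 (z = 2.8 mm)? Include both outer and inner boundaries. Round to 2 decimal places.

At z = 2.8 mm: the cone contributes a regular 24-gon of circumradius 6.161 (interpolated between r1=7.5 and r2=2 at t=0.243) (perimeter = 2·24·6.161·sin(180°/24) = 38.60 mm); (whole slice rotated 60° about Z — lengths, areas and connectivity unchanged). Overall, the cross-section is a single solid region. Total boundary length (outer) = 38.60 mm.

38.60 mm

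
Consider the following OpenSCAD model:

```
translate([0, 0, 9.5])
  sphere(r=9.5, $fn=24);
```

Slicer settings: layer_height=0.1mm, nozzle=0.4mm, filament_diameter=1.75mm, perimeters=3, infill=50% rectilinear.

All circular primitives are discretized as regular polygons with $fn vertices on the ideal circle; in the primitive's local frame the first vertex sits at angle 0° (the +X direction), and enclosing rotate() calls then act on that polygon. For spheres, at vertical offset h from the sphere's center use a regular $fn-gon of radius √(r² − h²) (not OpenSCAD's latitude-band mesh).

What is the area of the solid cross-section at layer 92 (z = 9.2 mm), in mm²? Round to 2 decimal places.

280.02 mm²

At z = 9.2 mm: the sphere: section is a regular 24-gon, circumradius = √(r²−h²) = √(9.5²−0.3²) = 9.495 (area = (24/2)·9.495²·sin(360°/24) = 280.02 mm²). Overall, the cross-section is a single solid region. Net area = 280.02 mm².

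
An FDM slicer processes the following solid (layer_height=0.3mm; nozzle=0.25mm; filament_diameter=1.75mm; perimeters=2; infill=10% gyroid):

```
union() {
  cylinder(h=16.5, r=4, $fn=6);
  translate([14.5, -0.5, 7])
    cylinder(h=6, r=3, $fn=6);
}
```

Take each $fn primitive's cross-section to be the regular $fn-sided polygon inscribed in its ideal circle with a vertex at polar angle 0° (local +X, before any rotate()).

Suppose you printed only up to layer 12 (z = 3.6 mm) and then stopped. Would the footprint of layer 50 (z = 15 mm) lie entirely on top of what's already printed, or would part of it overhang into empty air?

entirely on top

Compare the two slices. At z = 3.6: the cylinder: section is a regular 6-gon, circumradius r=4 (area = (6/2)·4.000²·sin(360°/6) = 41.57 mm²); the cylinder at (14.5, -0.5) is not intersected at this z (z outside [7, 13]); Merging all regions: only the r=4 cylinder is present, so the union is just that shape — area = 41.57 mm². At z = 15: the r=4 cylinder gives a regular 6-gon of circumradius 4 (constant along its height) (area = (6/2)·4.000²·sin(360°/6) = 41.57 mm²); the cylinder at (14.5, -0.5) is absent (z outside [7, 13]); Combining (union): only the r=4 cylinder is present, so the union is just that shape — area = 41.57 mm². Checking containment: the cross-section at z = 15 is a subset of the cross-section at z = 3.6.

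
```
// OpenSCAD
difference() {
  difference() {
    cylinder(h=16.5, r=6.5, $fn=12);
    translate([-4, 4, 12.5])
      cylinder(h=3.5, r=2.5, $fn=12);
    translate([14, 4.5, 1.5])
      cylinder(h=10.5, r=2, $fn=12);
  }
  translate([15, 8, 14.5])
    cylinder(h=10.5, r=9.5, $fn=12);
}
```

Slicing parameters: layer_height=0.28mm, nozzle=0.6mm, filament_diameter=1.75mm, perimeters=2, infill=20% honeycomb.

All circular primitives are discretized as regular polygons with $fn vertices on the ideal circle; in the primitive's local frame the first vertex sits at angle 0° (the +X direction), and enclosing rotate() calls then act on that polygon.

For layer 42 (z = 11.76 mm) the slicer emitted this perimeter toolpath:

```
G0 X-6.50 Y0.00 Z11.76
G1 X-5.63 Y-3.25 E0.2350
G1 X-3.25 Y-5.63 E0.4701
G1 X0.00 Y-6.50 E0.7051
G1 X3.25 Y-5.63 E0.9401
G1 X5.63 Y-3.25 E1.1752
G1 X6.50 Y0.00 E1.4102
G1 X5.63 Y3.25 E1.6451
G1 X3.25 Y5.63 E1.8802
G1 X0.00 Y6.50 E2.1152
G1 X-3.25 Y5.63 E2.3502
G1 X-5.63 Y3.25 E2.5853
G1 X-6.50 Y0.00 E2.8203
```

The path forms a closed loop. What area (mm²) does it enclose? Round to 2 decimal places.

Apply the shoelace formula to the sequence of (X, Y) vertices; enclosed area = 126.77 mm².

126.77 mm²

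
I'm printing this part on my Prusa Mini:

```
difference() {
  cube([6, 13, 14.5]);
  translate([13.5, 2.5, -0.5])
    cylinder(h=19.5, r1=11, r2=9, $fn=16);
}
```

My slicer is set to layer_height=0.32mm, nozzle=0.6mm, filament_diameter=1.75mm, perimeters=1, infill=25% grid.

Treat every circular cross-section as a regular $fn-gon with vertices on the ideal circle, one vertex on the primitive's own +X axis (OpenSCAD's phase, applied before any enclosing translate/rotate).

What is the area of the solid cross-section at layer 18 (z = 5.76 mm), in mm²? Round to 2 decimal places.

58.51 mm²

At z = 5.76 mm: the cube is present — its section is the full 6×13 rectangle (area 78.00 mm²); the cone at (13.5, 2.5) contributes a regular 16-gon of circumradius 10.358 (interpolated between r1=11 and r2=9 at t=0.321) (area = (16/2)·10.358²·sin(360°/16) = 328.46 mm²); After the difference (first − rest): starting from the 6×13 cube (78.00 mm²), the cone at (13.5, 2.5) partially overlaps it — only the 19.49 mm² overlap (of its 328.46 mm²) is removed, clipping the outline — area = 58.51 mm². Overall, the cross-section is a single solid region. Net area = 58.51 mm².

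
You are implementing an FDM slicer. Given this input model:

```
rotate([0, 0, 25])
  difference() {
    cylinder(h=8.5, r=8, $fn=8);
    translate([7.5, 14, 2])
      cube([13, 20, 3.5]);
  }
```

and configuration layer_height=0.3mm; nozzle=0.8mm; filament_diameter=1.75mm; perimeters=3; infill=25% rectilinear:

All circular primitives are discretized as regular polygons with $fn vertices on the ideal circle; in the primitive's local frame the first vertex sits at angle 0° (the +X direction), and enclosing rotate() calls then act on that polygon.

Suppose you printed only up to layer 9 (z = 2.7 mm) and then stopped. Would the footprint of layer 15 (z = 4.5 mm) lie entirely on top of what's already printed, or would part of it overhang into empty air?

entirely on top

Compare the two slices. At z = 2.7: the r=8 cylinder contributes a regular 8-gon of circumradius 8 (area = (8/2)·8.000²·sin(360°/8) = 181.02 mm²); the cube at (7.5, 14) is present — its section is the full 13×20 rectangle (area 260.00 mm²); After the difference (first − rest): starting from the r=8 cylinder (181.02 mm²), the 13×20 cube at (7.5, 14) misses the remaining region (no effect) — area = 181.02 mm²; (rotated 25° about Z; rotation is an isometry so areas/perimeters/island counts are preserved). At z = 4.5: the cylinder: section is a regular 8-gon, circumradius r=8 (area = (8/2)·8.000²·sin(360°/8) = 181.02 mm²); the 13×20 cube at (7.5, 14) contributes its full rectangle (area 260.00 mm²); Subtracting the remaining from the first: starting from the r=8 cylinder (181.02 mm²), the 13×20 cube at (7.5, 14) misses the remaining region (no effect) — area = 181.02 mm²; (whole slice rotated 25° about Z — lengths, areas and connectivity unchanged). Checking containment: the cross-section at z = 4.5 is a subset of the cross-section at z = 2.7.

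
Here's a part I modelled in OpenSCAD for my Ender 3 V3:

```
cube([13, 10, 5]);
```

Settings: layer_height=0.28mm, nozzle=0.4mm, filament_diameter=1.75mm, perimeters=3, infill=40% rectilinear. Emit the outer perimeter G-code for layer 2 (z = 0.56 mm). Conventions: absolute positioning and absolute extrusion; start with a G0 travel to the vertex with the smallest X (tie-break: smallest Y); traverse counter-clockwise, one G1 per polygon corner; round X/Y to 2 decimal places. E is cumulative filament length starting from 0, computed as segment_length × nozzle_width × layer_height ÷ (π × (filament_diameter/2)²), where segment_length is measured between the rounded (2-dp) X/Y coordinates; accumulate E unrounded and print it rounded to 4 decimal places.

At z = 0.56 mm: the cube (footprint 13×10) is included at this height. The outline is a single polygon with 4 vertices. Extrusion per mm of travel: 0.4 × 0.28 / (π × 0.875²) = 0.046564. Accumulating E over each segment gives final E = 2.1420.

G0 X0.00 Y0.00 Z0.56
G1 X13.00 Y0.00 E0.6053
G1 X13.00 Y10.00 E1.0710
G1 X0.00 Y10.00 E1.6763
G1 X0.00 Y0.00 E2.1420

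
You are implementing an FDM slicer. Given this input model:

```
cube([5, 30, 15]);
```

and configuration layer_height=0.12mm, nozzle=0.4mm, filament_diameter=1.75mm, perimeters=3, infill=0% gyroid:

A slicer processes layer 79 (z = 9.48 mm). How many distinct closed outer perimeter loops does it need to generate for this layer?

At z = 9.48 mm: the cube is present — its section is the full 5×30 rectangle. The result has 1 disconnected region.

1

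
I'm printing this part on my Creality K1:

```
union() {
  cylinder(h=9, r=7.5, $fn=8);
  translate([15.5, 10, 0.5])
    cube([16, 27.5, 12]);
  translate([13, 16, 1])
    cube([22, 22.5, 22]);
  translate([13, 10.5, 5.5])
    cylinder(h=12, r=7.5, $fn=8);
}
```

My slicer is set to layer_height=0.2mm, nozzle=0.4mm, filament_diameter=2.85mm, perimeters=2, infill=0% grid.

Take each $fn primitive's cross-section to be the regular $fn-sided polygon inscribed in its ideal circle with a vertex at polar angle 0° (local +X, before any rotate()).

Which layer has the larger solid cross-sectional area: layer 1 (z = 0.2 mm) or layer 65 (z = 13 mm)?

Layer 1 (z = 0.2): the r=7.5 cylinder contributes a regular 8-gon of circumradius 7.5 (area = (8/2)·7.500²·sin(360°/8) = 159.10 mm²); the cube at (15.5, 10) does not reach this height (z outside [0.5, 12.5]); the cube at (13, 16) does not reach this height (z outside [1, 23]); the cylinder at (13, 10.5) is not intersected at this z (z outside [5.5, 17.5]); Taking the union: only the r=7.5 cylinder is present, so the union is just that shape — area = 159.10 mm². So its area = 159.10 mm². Layer 65 (z = 13): the cylinder is absent (z outside [0, 9]); the cube at (15.5, 10) is not intersected at this z (z outside [0.5, 12.5]); the cube at (13, 16) is present — its section is the full 22×22.5 rectangle (area 495.00 mm²); the r=7.5 cylinder at (13, 10.5) contributes a regular 8-gon of circumradius 7.5 (area = (8/2)·7.500²·sin(360°/8) = 159.10 mm²); Taking the union: the regions partially overlap — summed areas 654.10 mm² minus the doubly-counted overlap 4.83 mm² gives 649.27 mm² — area = 649.27 mm². So its area = 649.27 mm². Layer 65 is larger (649.27 vs 159.10 mm²).

layer 65 (z = 13 mm)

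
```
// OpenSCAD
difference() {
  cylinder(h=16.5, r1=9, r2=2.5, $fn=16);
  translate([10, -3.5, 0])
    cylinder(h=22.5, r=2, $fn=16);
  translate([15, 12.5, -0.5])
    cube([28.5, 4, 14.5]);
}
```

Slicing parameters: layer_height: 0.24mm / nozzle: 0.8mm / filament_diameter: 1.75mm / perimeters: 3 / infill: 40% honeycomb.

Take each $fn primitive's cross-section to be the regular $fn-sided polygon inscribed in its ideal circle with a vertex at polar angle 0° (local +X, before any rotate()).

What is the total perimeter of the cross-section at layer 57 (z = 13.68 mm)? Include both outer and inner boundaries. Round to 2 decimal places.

22.54 mm

At z = 13.68 mm: the cone contributes a regular 16-gon of circumradius 3.611 (interpolated between r1=9 and r2=2.5 at t=0.829) (perimeter = 2·16·3.611·sin(180°/16) = 22.54 mm); the r=2 cylinder at (10, -3.5) gives a regular 16-gon of circumradius 2 (constant along its height) (perimeter = 2·16·2.000·sin(180°/16) = 12.49 mm); the cube at (15, 12.5) (footprint 28.5×4) is included at this height (perimeter 65.00 mm); After the difference (first − rest): starting from the cone, the r=2 cylinder at (10, -3.5) misses the remaining region (no effect); the 28.5×4 cube at (15, 12.5) misses the remaining region (no effect) — boundary = 22.54 mm. Overall, the cross-section is a single solid region. Total boundary length (outer) = 22.54 mm.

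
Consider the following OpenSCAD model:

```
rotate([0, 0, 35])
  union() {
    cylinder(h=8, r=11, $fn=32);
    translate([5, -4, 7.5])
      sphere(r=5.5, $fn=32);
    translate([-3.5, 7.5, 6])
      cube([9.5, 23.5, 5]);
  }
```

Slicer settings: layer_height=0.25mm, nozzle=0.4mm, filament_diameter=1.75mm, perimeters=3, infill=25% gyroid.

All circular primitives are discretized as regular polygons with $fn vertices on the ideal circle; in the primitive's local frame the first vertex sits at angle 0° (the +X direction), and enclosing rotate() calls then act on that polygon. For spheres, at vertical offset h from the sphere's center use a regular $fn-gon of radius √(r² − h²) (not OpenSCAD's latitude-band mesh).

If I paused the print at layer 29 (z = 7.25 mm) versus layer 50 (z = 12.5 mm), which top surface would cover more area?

Layer 29 (z = 7.25): the cylinder: section is a regular 32-gon, circumradius r=11 (area = (32/2)·11.000²·sin(360°/32) = 377.69 mm²); the r=5.5 sphere at (5, -4) slices to a regular 32-gon of circumradius 5.494 (√(r²−h²) with h=0.25 from center) (area = (32/2)·5.494²·sin(360°/32) = 94.23 mm²); the cube at (-3.5, 7.5) is present — its section is the full 9.5×23.5 rectangle (area 223.25 mm²); Combining (union): the regions partially overlap — summed areas 695.17 mm² minus the doubly-counted overlap 118.01 mm² gives 577.17 mm² — area = 577.17 mm²; (rotated 35° about Z; rotation is an isometry so areas/perimeters/island counts are preserved). So its area = 577.17 mm². Layer 50 (z = 12.5): the cylinder is not intersected at this z (z outside [0, 8]); the r=5.5 sphere at (5, -4) contributes a regular 32-gon of circumradius √(5.5²−5²) = 2.291 (area = (32/2)·2.291²·sin(360°/32) = 16.39 mm²); the cube at (-3.5, 7.5) does not reach this height (z outside [6, 11]); Merging all regions: only the r=5.5 sphere at (5, -4) is present, so the union is just that shape — area = 16.39 mm²; (rotated 35° about Z; rotation is an isometry so areas/perimeters/island counts are preserved). So its area = 16.39 mm². Layer 29 is larger (577.17 vs 16.39 mm²).

layer 29 (z = 7.25 mm)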